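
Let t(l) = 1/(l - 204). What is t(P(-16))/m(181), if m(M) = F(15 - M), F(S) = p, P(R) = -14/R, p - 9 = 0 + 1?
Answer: -4/8125 ≈ -0.00049231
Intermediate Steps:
p = 10 (p = 9 + (0 + 1) = 9 + 1 = 10)
t(l) = 1/(-204 + l)
F(S) = 10
m(M) = 10
t(P(-16))/m(181) = 1/(-204 - 14/(-16)*10) = (⅒)/(-204 - 14*(-1/16)) = (⅒)/(-204 + 7/8) = (⅒)/(-1625/8) = -8/1625*⅒ = -4/8125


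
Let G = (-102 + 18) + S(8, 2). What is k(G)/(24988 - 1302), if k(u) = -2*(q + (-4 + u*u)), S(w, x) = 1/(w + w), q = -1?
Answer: -1802369/3031808 ≈ -0.59449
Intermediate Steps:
S(w, x) = 1/(2*w)
G = -1343/16 (G = (-102 + 18) + (½)/8 = -84 + (½)*(⅛) = -84 + 1/16 = -1343/16 ≈ -83.938)
k(u) = 10 - 2*u² (k(u) = -2*(-1 + (-4 + u*u)) = -2*(-1 + (-4 + u²)) = -2*(-5 + u²) = 10 - 2*u²)
k(G)/(24988 - 1302) = (10 - 2*(-1343/16)²)/(24988 - 1302) = (10 - 2*1803649/256)/23686 = (10 - 1803649/128)*(1/23686) = -1802369/128*1/23686 = -1802369/3031808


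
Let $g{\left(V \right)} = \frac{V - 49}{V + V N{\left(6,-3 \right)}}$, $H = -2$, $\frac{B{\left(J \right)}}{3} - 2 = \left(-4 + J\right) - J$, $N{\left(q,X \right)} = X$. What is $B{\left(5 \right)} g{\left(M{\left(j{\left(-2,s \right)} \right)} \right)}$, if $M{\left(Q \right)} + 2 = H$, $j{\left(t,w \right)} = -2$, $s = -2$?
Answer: $\frac{159}{4} \approx 39.75$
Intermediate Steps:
$B{\left(J \right)} = -6$ ($B{\left(J \right)} = 6 + 3 \left(\left(-4 + J\right) - J\right) = 6 + 3 \left(-4\right) = 6 - 12 = -6$)
$M{\left(Q \right)} = -4$ ($M{\left(Q \right)} = -2 - 2 = -4$)
$g{\left(V \right)} = - \frac{-49 + V}{2 V}$ ($g{\left(V \right)} = \frac{V - 49}{V + V \left(-3\right)} = \frac{-49 + V}{V - 3 V} = \frac{-49 + V}{\left(-2\right) V} = \left(-49 + V\right) \left(- \frac{1}{2 V}\right) = - \frac{-49 + V}{2 V}$)
$B{\left(5 \right)} g{\left(M{\left(j{\left(-2,s \right)} \right)} \right)} = - 6 \frac{49 - -4}{2 \left(-4\right)} = - 6 \cdot \frac{1}{2} \left(- \frac{1}{4}\right) \left(49 + 4\right) = - 6 \cdot \frac{1}{2} \left(- \frac{1}{4}\right) 53 = \left(-6\right) \left(- \frac{53}{8}\right) = \frac{159}{4}$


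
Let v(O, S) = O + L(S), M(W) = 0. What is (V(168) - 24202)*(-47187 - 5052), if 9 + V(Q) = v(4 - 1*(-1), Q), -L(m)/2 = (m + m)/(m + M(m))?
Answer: 1264706190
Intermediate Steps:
L(m) = -4 (L(m) = -2*(m + m)/(m + 0) = -2*2*m/m = -2*2 = -4)
v(O, S) = -4 + O (v(O, S) = O - 4 = -4 + O)
V(Q) = -8 (V(Q) = -9 + (-4 + (4 - 1*(-1))) = -9 + (-4 + (4 + 1)) = -9 + (-4 + 5) = -9 + 1 = -8)
(V(168) - 24202)*(-47187 - 5052) = (-8 - 24202)*(-47187 - 5052) = -24210*(-52239) = 1264706190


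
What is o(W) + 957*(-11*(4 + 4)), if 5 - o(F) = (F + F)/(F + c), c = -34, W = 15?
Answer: -1599979/19 ≈ -84209.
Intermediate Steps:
o(F) = 5 - 2*F/(-34 + F) (o(F) = 5 - (F + F)/(F - 34) = 5 - 2*F/(-34 + F))
o(W) + 957*(-11*(4 + 4)) = (-170 + 3*15)/(-34 + 15) + 957*(-11*(4 + 4)) = (-170 + 45)/(-19) + 957*(-11*8) = -1/19*(-125) + 957*(-88) = 125/19 - 84216 = -1599979/19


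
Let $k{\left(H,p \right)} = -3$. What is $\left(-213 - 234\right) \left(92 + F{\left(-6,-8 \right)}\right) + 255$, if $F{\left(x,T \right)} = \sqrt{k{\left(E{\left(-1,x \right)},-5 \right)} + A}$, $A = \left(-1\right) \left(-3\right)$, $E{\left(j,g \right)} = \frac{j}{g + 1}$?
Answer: $-40869$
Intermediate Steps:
$E{\left(j,g \right)} = \frac{j}{1 + g}$
$A = 3$
$F{\left(x,T \right)} = 0$ ($F{\left(x,T \right)} = \sqrt{-3 + 3} = \sqrt{0} = 0$)
$\left(-213 - 234\right) \left(92 + F{\left(-6,-8 \right)}\right) + 255 = \left(-213 - 234\right) \left(92 + 0\right) + 255 = \left(-447\right) 92 + 255 = -41124 + 255 = -40869$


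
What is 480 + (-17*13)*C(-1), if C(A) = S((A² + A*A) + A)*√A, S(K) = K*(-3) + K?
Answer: 480 + 442*I ≈ 480.0 + 442.0*I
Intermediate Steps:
S(K) = -2*K (S(K) = -3*K + K = -2*K)
C(A) = √A*(-4*A² - 2*A) (C(A) = (-2*((A² + A*A) + A))*√A = (-2*((A² + A²) + A))*√A = (-2*(2*A² + A))*√A = (-2*(A + 2*A²))*√A = (-4*A² - 2*A)*√A = √A*(-4*A² - 2*A))
480 + (-17*13)*C(-1) = 480 + (-17*13)*((-1)^(3/2)*(-2 - 4*(-1))) = 480 - 221*(-I)*(-2 + 4) = 480 - 221*(-I)*2 = 480 - (-442)*I = 480 + 442*I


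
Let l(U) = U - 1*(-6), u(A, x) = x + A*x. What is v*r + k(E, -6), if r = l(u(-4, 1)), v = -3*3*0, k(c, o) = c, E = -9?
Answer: -9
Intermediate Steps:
v = 0 (v = -9*0 = 0)
l(U) = 6 + U (l(U) = U + 6 = 6 + U)
r = 3 (r = 6 + 1*(1 - 4) = 6 + 1*(-3) = 6 - 3 = 3)
v*r + k(E, -6) = 0*3 - 9 = 0 - 9 = -9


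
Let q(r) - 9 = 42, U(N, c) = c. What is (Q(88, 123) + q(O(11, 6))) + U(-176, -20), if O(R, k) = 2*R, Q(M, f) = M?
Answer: 119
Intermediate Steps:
q(r) = 51 (q(r) = 9 + 42 = 51)
(Q(88, 123) + q(O(11, 6))) + U(-176, -20) = (88 + 51) - 20 = 139 - 20 = 119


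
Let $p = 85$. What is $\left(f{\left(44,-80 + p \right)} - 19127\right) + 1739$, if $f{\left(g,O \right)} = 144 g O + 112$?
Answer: $14404$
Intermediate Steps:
$f{\left(g,O \right)} = 112 + 144 O g$ ($f{\left(g,O \right)} = 144 O g + 112 = 112 + 144 O g$)
$\left(f{\left(44,-80 + p \right)} - 19127\right) + 1739 = \left(\left(112 + 144 \left(-80 + 85\right) 44\right) - 19127\right) + 1739 = \left(\left(112 + 144 \cdot 5 \cdot 44\right) - 19127\right) + 1739 = \left(\left(112 + 31680\right) - 19127\right) + 1739 = \left(31792 - 19127\right) + 1739 = 12665 + 1739 = 14404$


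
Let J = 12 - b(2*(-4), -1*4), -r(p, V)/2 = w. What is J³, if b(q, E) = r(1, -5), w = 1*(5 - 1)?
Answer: 8000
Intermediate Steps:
w = 4 (w = 1*4 = 4)
r(p, V) = -8 (r(p, V) = -2*4 = -8)
b(q, E) = -8
J = 20 (J = 12 - 1*(-8) = 12 + 8 = 20)
J³ = 20³ = 8000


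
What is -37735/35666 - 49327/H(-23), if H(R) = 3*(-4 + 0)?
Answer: 879421981/213996 ≈ 4109.5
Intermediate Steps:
H(R) = -12 (H(R) = 3*(-4) = -12)
-37735/35666 - 49327/H(-23) = -37735/35666 - 49327/(-12) = -37735*1/35666 - 49327*(-1/12) = -37735/35666 + 49327/12 = 879421981/213996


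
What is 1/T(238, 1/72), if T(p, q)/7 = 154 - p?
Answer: -1/588 ≈ -0.0017007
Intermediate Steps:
T(p, q) = 1078 - 7*p (T(p, q) = 7*(154 - p) = 1078 - 7*p)
1/T(238, 1/72) = 1/(1078 - 7*238) = 1/(1078 - 1666) = 1/(-588) = -1/588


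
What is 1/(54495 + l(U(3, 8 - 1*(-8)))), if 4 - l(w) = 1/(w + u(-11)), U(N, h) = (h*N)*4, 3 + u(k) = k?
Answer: 178/9700821 ≈ 1.8349e-5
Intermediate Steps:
u(k) = -3 + k
U(N, h) = 4*N*h (U(N, h) = (N*h)*4 = 4*N*h)
l(w) = 4 - 1/(-14 + w) (l(w) = 4 - 1/(w + (-3 - 11)) = 4 - 1/(w - 14) = 4 - 1/(-14 + w))
1/(54495 + l(U(3, 8 - 1*(-8)))) = 1/(54495 + (-57 + 4*(4*3*(8 - 1*(-8))))/(-14 + 4*3*(8 - 1*(-8)))) = 1/(54495 + (-57 + 4*(4*3*(8 + 8)))/(-14 + 4*3*(8 + 8))) = 1/(54495 + (-57 + 4*(4*3*16))/(-14 + 4*3*16)) = 1/(54495 + (-57 + 4*192)/(-14 + 192)) = 1/(54495 + (-57 + 768)/178) = 1/(54495 + (1/178)*711) = 1/(54495 + 711/178) = 1/(9700821/178) = 178/9700821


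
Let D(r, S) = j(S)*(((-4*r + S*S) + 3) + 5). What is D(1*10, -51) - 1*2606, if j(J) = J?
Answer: -133625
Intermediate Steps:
D(r, S) = S*(8 + S**2 - 4*r) (D(r, S) = S*(((-4*r + S*S) + 3) + 5) = S*(((-4*r + S**2) + 3) + 5) = S*(((S**2 - 4*r) + 3) + 5) = S*((3 + S**2 - 4*r) + 5) = S*(8 + S**2 - 4*r))
D(1*10, -51) - 1*2606 = -51*(8 + (-51)**2 - 4*10) - 1*2606 = -51*(8 + 2601 - 4*10) - 2606 = -51*(8 + 2601 - 40) - 2606 = -51*2569 - 2606 = -131019 - 2606 = -133625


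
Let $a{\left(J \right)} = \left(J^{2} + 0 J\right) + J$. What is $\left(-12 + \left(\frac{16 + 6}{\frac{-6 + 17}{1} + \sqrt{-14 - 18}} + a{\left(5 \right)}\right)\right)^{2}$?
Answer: $\frac{16 \left(- 2377 i + 1980 \sqrt{2}\right)}{- 89 i + 88 \sqrt{2}} \approx 382.78 - 31.856 i$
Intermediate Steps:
$a{\left(J \right)} = J + J^{2}$ ($a{\left(J \right)} = \left(J^{2} + 0\right) + J = J^{2} + J = J + J^{2}$)
$\left(-12 + \left(\frac{16 + 6}{\frac{-6 + 17}{1} + \sqrt{-14 - 18}} + a{\left(5 \right)}\right)\right)^{2} = \left(-12 + \left(\frac{16 + 6}{\frac{-6 + 17}{1} + \sqrt{-14 - 18}} + 5 \left(1 + 5\right)\right)\right)^{2} = \left(-12 + \left(\frac{22}{11 \cdot 1 + \sqrt{-32}} + 5 \cdot 6\right)\right)^{2} = \left(-12 + \left(\frac{22}{11 + 4 i \sqrt{2}} + 30\right)\right)^{2} = \left(-12 + \left(30 + \frac{22}{11 + 4 i \sqrt{2}}\right)\right)^{2} = \left(18 + \frac{22}{11 + 4 i \sqrt{2}}\right)^{2}$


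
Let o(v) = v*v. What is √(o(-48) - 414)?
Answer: 3*√210 ≈ 43.474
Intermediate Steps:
o(v) = v²
√(o(-48) - 414) = √((-48)² - 414) = √(2304 - 414) = √1890 = 3*√210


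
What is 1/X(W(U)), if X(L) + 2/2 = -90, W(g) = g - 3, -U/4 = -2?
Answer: -1/91 ≈ -0.010989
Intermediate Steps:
U = 8 (U = -4*(-2) = 8)
W(g) = -3 + g
X(L) = -91 (X(L) = -1 - 90 = -91)
1/X(W(U)) = 1/(-91) = -1/91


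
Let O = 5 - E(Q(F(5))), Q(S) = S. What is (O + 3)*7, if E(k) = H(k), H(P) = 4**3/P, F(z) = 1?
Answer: -392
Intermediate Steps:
H(P) = 64/P
E(k) = 64/k
O = -59 (O = 5 - 64/1 = 5 - 64 = -59)
(O + 3)*7 = (-59 + 3)*7 = -56*7 = -392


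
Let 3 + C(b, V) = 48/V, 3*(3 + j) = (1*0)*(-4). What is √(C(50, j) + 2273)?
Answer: 7*√46 ≈ 47.476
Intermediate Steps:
j = -3 (j = -3 + ((1*0)*(-4))/3 = -3 + (0*(-4))/3 = -3 + (⅓)*0 = -3 + 0 = -3)
C(b, V) = -3 + 48/V
√(C(50, j) + 2273) = √((-3 + 48/(-3)) + 2273) = √((-3 + 48*(-⅓)) + 2273) = √((-3 - 16) + 2273) = √(-19 + 2273) = √2254 = 7*√46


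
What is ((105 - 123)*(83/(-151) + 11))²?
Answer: 806787216/22801 ≈ 35384.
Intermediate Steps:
((105 - 123)*(83/(-151) + 11))² = (-18*(83*(-1/151) + 11))² = (-18*(-83/151 + 11))² = (-18*1578/151)² = (-28404/151)² = 806787216/22801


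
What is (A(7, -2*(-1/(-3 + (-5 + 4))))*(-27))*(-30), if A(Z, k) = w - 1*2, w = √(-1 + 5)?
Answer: 0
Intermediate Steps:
w = 2 (w = √4 = 2)
A(Z, k) = 0 (A(Z, k) = 2 - 1*2 = 2 - 2 = 0)
(A(7, -2*(-1/(-3 + (-5 + 4))))*(-27))*(-30) = (0*(-27))*(-30) = 0*(-30) = 0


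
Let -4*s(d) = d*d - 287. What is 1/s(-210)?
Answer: -4/43813 ≈ -9.1297e-5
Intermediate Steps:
s(d) = 287/4 - d**2/4 (s(d) = -(d*d - 287)/4 = -(d**2 - 287)/4 = -(-287 + d**2)/4 = 287/4 - d**2/4)
1/s(-210) = 1/(287/4 - 1/4*(-210)**2) = 1/(287/4 - 1/4*44100) = 1/(287/4 - 11025) = 1/(-43813/4) = -4/43813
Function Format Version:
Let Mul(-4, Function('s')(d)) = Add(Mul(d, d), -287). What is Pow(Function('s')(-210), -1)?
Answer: Rational(-4, 43813) ≈ -9.1297e-5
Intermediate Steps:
Function('s')(d) = Add(Rational(287, 4), Mul(Rational(-1, 4), Pow(d, 2))) (Function('s')(d) = Mul(Rational(-1, 4), Add(Mul(d, d), -287)) = Mul(Rational(-1, 4), Add(Pow(d, 2), -287)) = Mul(Rational(-1, 4), Add(-287, Pow(d, 2))) = Add(Rational(287, 4), Mul(Rational(-1, 4), Pow(d, 2))))
Pow(Function('s')(-210), -1) = Pow(Add(Rational(287, 4), Mul(Rational(-1, 4), Pow(-210, 2))), -1) = Pow(Add(Rational(287, 4), Mul(Rational(-1, 4), 44100)), -1) = Pow(Add(Rational(287, 4), -11025), -1) = Pow(Rational(-43813, 4), -1) = Rational(-4, 43813)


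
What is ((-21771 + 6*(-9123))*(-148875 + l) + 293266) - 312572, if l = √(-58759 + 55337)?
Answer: 11390258069 - 76509*I*√3422 ≈ 1.139e+10 - 4.4756e+6*I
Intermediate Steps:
l = I*√3422 (l = √(-3422) = I*√3422 ≈ 58.498*I)
((-21771 + 6*(-9123))*(-148875 + l) + 293266) - 312572 = ((-21771 + 6*(-9123))*(-148875 + I*√3422) + 293266) - 312572 = ((-21771 - 54738)*(-148875 + I*√3422) + 293266) - 312572 = (-76509*(-148875 + I*√3422) + 293266) - 312572 = ((11390277375 - 76509*I*√3422) + 293266) - 312572 = (11390570641 - 76509*I*√3422) - 312572 = 11390258069 - 76509*I*√3422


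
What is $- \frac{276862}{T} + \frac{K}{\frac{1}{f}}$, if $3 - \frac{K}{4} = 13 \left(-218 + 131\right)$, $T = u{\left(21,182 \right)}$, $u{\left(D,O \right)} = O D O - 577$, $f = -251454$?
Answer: $- \frac{792744560431150}{695027} \approx -1.1406 \cdot 10^{9}$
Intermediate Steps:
$u{\left(D,O \right)} = -577 + D O^{2}$ ($u{\left(D,O \right)} = D O O - 577 = D O^{2} - 577 = -577 + D O^{2}$)
$T = 695027$ ($T = -577 + 21 \cdot 182^{2} = -577 + 21 \cdot 33124 = -577 + 695604 = 695027$)
$K = 4536$ ($K = 12 - 4 \cdot 13 \left(-218 + 131\right) = 12 - 4 \cdot 13 \left(-87\right) = 12 - -4524 = 12 + 4524 = 4536$)
$- \frac{276862}{T} + \frac{K}{\frac{1}{f}} = - \frac{276862}{695027} + \frac{4536}{\frac{1}{-251454}} = \left(-276862\right) \frac{1}{695027} + \frac{4536}{- \frac{1}{251454}} = - \frac{276862}{695027} + 4536 \left(-251454\right) = - \frac{276862}{695027} - 1140595344 = - \frac{792744560431150}{695027}$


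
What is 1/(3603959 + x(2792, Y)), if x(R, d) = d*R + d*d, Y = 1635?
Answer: 1/10842104 ≈ 9.2233e-8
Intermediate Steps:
x(R, d) = d**2 + R*d (x(R, d) = R*d + d**2 = d**2 + R*d)
1/(3603959 + x(2792, Y)) = 1/(3603959 + 1635*(2792 + 1635)) = 1/(3603959 + 1635*4427) = 1/(3603959 + 7238145) = 1/10842104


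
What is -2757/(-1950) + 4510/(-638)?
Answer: -106599/18850 ≈ -5.6551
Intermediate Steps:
-2757/(-1950) + 4510/(-638) = -2757*(-1/1950) + 4510*(-1/638) = 919/650 - 205/29 = -106599/18850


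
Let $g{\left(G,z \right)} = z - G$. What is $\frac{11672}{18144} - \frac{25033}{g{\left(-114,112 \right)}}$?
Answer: $- \frac{28222555}{256284} \approx -110.12$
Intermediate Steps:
$\frac{11672}{18144} - \frac{25033}{g{\left(-114,112 \right)}} = \frac{11672}{18144} - \frac{25033}{112 - -114} = 11672 \cdot \frac{1}{18144} - \frac{25033}{112 + 114} = \frac{1459}{2268} - \frac{25033}{226} = - \frac{28222555}{256284}$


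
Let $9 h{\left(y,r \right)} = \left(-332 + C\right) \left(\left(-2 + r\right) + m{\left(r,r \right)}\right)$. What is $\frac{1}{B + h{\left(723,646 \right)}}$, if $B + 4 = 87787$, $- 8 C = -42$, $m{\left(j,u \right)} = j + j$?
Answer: $\frac{9}{157459} \approx 5.7158 \cdot 10^{-5}$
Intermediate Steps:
$m{\left(j,u \right)} = 2 j$
$C = \frac{21}{4}$ ($C = \left(- \frac{1}{8}\right) \left(-42\right) = \frac{21}{4} \approx 5.25$)
$B = 87783$ ($B = -4 + 87787 = 87783$)
$h{\left(y,r \right)} = \frac{1307}{18} - \frac{1307 r}{12}$ ($h{\left(y,r \right)} = \frac{\left(-332 + \frac{21}{4}\right) \left(\left(-2 + r\right) + 2 r\right)}{9} = \frac{\left(- \frac{1307}{4}\right) \left(-2 + 3 r\right)}{9} = \frac{\frac{1307}{2} - \frac{3921 r}{4}}{9} = \frac{1307}{18} - \frac{1307 r}{12}$)
$\frac{1}{B + h{\left(723,646 \right)}} = \frac{1}{87783 + \left(\frac{1307}{18} - \frac{422161}{6}\right)} = \frac{1}{87783 - \frac{632588}{9}} = \frac{1}{\frac{157459}{9}} = \frac{9}{157459}$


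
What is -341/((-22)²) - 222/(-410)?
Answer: -1471/9020 ≈ -0.16308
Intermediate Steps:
-341/((-22)²) - 222/(-410) = -341/484 - 222*(-1/410) = -341*1/484 + 111/205 = -31/44 + 111/205 = -1471/9020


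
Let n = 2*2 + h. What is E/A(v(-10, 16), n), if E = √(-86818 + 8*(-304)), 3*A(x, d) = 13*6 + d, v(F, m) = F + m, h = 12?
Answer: 15*I*√3570/94 ≈ 9.5345*I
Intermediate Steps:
n = 16 (n = 2*2 + 12 = 4 + 12 = 16)
A(x, d) = 26 + d/3 (A(x, d) = (13*6 + d)/3 = (78 + d)/3 = 26 + d/3)
E = 5*I*√3570 (E = √(-86818 - 2432) = √(-89250) = 5*I*√3570 ≈ 298.75*I)
E/A(v(-10, 16), n) = (5*I*√3570)/(26 + (⅓)*16) = (5*I*√3570)/(26 + 16/3) = (5*I*√3570)/(94/3) = (5*I*√3570)*(3/94) = 15*I*√3570/94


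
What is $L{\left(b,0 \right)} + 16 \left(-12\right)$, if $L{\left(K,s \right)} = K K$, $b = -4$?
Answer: $-176$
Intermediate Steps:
$L{\left(K,s \right)} = K^{2}$
$L{\left(b,0 \right)} + 16 \left(-12\right) = \left(-4\right)^{2} + 16 \left(-12\right) = 16 - 192 = -176$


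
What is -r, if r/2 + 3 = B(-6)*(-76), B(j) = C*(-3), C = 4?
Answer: -1818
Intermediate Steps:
B(j) = -12 (B(j) = 4*(-3) = -12)
r = 1818 (r = -6 + 2*(-12*(-76)) = -6 + 2*912 = -6 + 1824 = 1818)
-r = -1*1818 = -1818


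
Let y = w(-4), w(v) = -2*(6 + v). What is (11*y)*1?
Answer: -44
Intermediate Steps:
w(v) = -12 - 2*v
y = -4 (y = -12 - 2*(-4) = -12 + 8 = -4)
(11*y)*1 = (11*(-4))*1 = -44*1 = -44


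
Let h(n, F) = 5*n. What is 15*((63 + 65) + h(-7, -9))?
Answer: 1395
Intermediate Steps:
15*((63 + 65) + h(-7, -9)) = 15*((63 + 65) + 5*(-7)) = 15*(128 - 35) = 15*93 = 1395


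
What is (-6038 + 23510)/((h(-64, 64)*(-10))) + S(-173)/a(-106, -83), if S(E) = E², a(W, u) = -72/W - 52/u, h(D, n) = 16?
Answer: 655152131/28720 ≈ 22812.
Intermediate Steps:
(-6038 + 23510)/((h(-64, 64)*(-10))) + S(-173)/a(-106, -83) = (-6038 + 23510)/((16*(-10))) + (-173)²/(-72/(-106) - 52/(-83)) = 17472/(-160) + 29929/(-72*(-1/106) - 52*(-1/83)) = 17472*(-1/160) + 29929/(36/53 + 52/83) = -546/5 + 29929/(5744/4399) = -546/5 + 29929*(4399/5744) = -546/5 + 131657671/5744 = 655152131/28720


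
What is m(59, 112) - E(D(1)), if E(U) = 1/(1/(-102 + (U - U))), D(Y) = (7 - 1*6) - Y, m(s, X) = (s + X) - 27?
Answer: 246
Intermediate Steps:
m(s, X) = -27 + X + s (m(s, X) = (X + s) - 27 = -27 + X + s)
D(Y) = 1 - Y (D(Y) = (7 - 6) - Y = 1 - Y)
E(U) = -102 (E(U) = 1/(1/(-102 + 0)) = 1/(1/(-102)) = 1/(-1/102) = -102)
m(59, 112) - E(D(1)) = (-27 + 112 + 59) - 1*(-102) = 144 + 102 = 246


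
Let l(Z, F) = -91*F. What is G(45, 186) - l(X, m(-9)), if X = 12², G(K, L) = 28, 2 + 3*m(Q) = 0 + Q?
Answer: -917/3 ≈ -305.67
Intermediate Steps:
m(Q) = -⅔ + Q/3 (m(Q) = -⅔ + (0 + Q)/3 = -⅔ + Q/3)
X = 144
G(45, 186) - l(X, m(-9)) = 28 - (-91)*(-⅔ + (⅓)*(-9)) = 28 - (-91)*(-⅔ - 3) = 28 - (-91)*(-11)/3 = 28 - 1*1001/3 = 28 - 1001/3 = -917/3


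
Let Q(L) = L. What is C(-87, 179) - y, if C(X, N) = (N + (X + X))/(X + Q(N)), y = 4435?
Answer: -408015/92 ≈ -4434.9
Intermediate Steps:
C(X, N) = (N + 2*X)/(N + X) (C(X, N) = (N + (X + X))/(X + N) = (N + 2*X)/(N + X))
C(-87, 179) - y = (179 + 2*(-87))/(179 - 87) - 1*4435 = (179 - 174)/92 - 4435 = (1/92)*5 - 4435 = 5/92 - 4435 = -408015/92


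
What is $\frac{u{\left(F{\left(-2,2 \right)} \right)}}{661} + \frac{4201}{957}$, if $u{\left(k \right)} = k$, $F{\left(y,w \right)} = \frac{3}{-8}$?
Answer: $\frac{22212017}{5060616} \approx 4.3892$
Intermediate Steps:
$F{\left(y,w \right)} = - \frac{3}{8}$ ($F{\left(y,w \right)} = 3 \left(- \frac{1}{8}\right) = - \frac{3}{8}$)
$\frac{u{\left(F{\left(-2,2 \right)} \right)}}{661} + \frac{4201}{957} = - \frac{3}{8 \cdot 661} + \frac{4201}{957} = \left(- \frac{3}{8}\right) \frac{1}{661} + 4201 \cdot \frac{1}{957} = - \frac{3}{5288} + \frac{4201}{957} = \frac{22212017}{5060616}$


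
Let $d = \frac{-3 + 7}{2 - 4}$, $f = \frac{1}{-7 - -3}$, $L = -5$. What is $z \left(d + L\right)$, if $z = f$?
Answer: $\frac{7}{4} \approx 1.75$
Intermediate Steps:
$f = - \frac{1}{4}$ ($f = \frac{1}{-7 + 3} = \frac{1}{-4} = - \frac{1}{4} \approx -0.25$)
$d = -2$ ($d = \frac{4}{-2} = 4 \left(- \frac{1}{2}\right) = -2$)
$z = - \frac{1}{4} \approx -0.25$
$z \left(d + L\right) = - \frac{-2 - 5}{4} = \left(- \frac{1}{4}\right) \left(-7\right) = \frac{7}{4}$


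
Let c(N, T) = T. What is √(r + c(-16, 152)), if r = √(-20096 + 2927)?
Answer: √(152 + I*√17169) ≈ 13.279 + 4.9336*I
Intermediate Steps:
r = I*√17169 (r = √(-17169) = I*√17169 ≈ 131.03*I)
√(r + c(-16, 152)) = √(I*√17169 + 152) = √(152 + I*√17169)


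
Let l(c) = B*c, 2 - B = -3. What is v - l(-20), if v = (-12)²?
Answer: 244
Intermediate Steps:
B = 5 (B = 2 - 1*(-3) = 2 + 3 = 5)
l(c) = 5*c
v = 144
v - l(-20) = 144 - 5*(-20) = 144 - 1*(-100) = 144 + 100 = 244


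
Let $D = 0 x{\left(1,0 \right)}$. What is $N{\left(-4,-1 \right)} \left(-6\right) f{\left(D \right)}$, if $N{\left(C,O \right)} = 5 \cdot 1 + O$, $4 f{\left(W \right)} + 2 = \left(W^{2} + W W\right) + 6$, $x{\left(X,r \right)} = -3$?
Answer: $-24$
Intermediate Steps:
$D = 0$ ($D = 0 \left(-3\right) = 0$)
$f{\left(W \right)} = 1 + \frac{W^{2}}{2}$ ($f{\left(W \right)} = - \frac{1}{2} + \frac{\left(W^{2} + W W\right) + 6}{4} = - \frac{1}{2} + \frac{\left(W^{2} + W^{2}\right) + 6}{4} = - \frac{1}{2} + \frac{2 W^{2} + 6}{4} = - \frac{1}{2} + \frac{6 + 2 W^{2}}{4} = - \frac{1}{2} + \left(\frac{3}{2} + \frac{W^{2}}{2}\right) = 1 + \frac{W^{2}}{2}$)
$N{\left(C,O \right)} = 5 + O$
$N{\left(-4,-1 \right)} \left(-6\right) f{\left(D \right)} = \left(5 - 1\right) \left(-6\right) \left(1 + \frac{0^{2}}{2}\right) = 4 \left(-6\right) \left(1 + \frac{1}{2} \cdot 0\right) = - 24 \left(1 + 0\right) = \left(-24\right) 1 = -24$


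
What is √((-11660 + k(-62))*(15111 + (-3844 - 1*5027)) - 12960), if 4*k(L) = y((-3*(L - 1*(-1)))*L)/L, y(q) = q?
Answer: 2*I*√18121470 ≈ 8513.9*I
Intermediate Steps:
k(L) = -¾ - 3*L/4 (k(L) = (((-3*(L - 1*(-1)))*L)/L)/4 = (((-3*(L + 1))*L)/L)/4 = (((-3*(1 + L))*L)/L)/4 = (((-3 - 3*L)*L)/L)/4 = ((L*(-3 - 3*L))/L)/4 = (-3 - 3*L)/4 = -¾ - 3*L/4)
√((-11660 + k(-62))*(15111 + (-3844 - 1*5027)) - 12960) = √((-11660 + (-¾ - ¾*(-62)))*(15111 + (-3844 - 1*5027)) - 12960) = √((-11660 + (-¾ + 93/2))*(15111 + (-3844 - 5027)) - 12960) = √((-11660 + 183/4)*(15111 - 8871) - 12960) = √(-46457/4*6240 - 12960) = √(-72472920 - 12960) = √(-72485880) = 2*I*√18121470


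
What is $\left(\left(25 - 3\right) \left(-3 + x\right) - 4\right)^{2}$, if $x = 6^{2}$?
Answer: $521284$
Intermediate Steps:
$x = 36$
$\left(\left(25 - 3\right) \left(-3 + x\right) - 4\right)^{2} = \left(\left(25 - 3\right) \left(-3 + 36\right) - 4\right)^{2} = \left(22 \cdot 33 - 4\right)^{2} = \left(726 - 4\right)^{2} = 722^{2} = 521284$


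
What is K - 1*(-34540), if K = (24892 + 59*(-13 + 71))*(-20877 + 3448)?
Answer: -493450166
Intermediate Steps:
K = -493484706 (K = (24892 + 59*58)*(-17429) = (24892 + 3422)*(-17429) = 28314*(-17429) = -493484706)
K - 1*(-34540) = -493484706 - 1*(-34540) = -493484706 + 34540 = -493450166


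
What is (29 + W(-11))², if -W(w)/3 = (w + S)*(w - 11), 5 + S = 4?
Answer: 582169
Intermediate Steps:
S = -1 (S = -5 + 4 = -1)
W(w) = -3*(-1 + w)*(-11 + w) (W(w) = -3*(w - 1)*(w - 11) = -3*(-1 + w)*(-11 + w))
(29 + W(-11))² = (29 + (-33 - 3*(-11)² + 36*(-11)))² = (29 + (-33 - 3*121 - 396))² = (29 + (-33 - 363 - 396))² = (29 - 792)² = (-763)² = 582169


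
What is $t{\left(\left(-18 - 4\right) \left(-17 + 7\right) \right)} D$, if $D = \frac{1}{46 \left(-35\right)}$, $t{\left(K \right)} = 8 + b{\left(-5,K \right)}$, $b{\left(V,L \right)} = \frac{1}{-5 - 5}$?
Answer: $- \frac{79}{16100} \approx -0.0049068$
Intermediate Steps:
$b{\left(V,L \right)} = - \frac{1}{10}$ ($b{\left(V,L \right)} = \frac{1}{-10} = - \frac{1}{10}$)
$t{\left(K \right)} = \frac{79}{10}$ ($t{\left(K \right)} = 8 - \frac{1}{10} = \frac{79}{10}$)
$D = - \frac{1}{1610}$ ($D = \frac{1}{46} \left(- \frac{1}{35}\right) = - \frac{1}{1610} \approx -0.00062112$)
$t{\left(\left(-18 - 4\right) \left(-17 + 7\right) \right)} D = \frac{79}{10} \left(- \frac{1}{1610}\right) = - \frac{79}{16100}$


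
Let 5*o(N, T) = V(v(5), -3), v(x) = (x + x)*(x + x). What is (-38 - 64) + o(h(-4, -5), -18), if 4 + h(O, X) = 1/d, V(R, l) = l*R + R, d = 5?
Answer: -142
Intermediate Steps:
v(x) = 4*x² (v(x) = (2*x)*(2*x) = 4*x²)
V(R, l) = R + R*l (V(R, l) = R*l + R = R + R*l)
h(O, X) = -19/5 (h(O, X) = -4 + 1/5 = -4 + ⅕ = -19/5)
o(N, T) = -40 (o(N, T) = ((4*5²)*(1 - 3))/5 = ((4*25)*(-2))/5 = (100*(-2))/5 = (⅕)*(-200) = -40)
(-38 - 64) + o(h(-4, -5), -18) = (-38 - 64) - 40 = -102 - 40 = -142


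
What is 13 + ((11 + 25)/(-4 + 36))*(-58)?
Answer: -209/4 ≈ -52.250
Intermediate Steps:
13 + ((11 + 25)/(-4 + 36))*(-58) = 13 + (36/32)*(-58) = 13 + (36*(1/32))*(-58) = 13 + (9/8)*(-58) = 13 - 261/4 = -209/4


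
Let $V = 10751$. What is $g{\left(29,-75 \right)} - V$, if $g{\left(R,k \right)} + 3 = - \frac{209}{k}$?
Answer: $- \frac{806341}{75} \approx -10751.0$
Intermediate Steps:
$g{\left(R,k \right)} = -3 - \frac{209}{k}$
$g{\left(29,-75 \right)} - V = \left(-3 - \frac{209}{-75}\right) - 10751 = \left(-3 - - \frac{209}{75}\right) - 10751 = \left(-3 + \frac{209}{75}\right) - 10751 = - \frac{16}{75} - 10751 = - \frac{806341}{75}$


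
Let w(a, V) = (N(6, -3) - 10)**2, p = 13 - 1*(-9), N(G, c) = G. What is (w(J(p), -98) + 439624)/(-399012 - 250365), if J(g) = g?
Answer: -439640/649377 ≈ -0.67702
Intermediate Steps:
p = 22 (p = 13 + 9 = 22)
w(a, V) = 16 (w(a, V) = (6 - 10)**2 = (-4)**2 = 16)
(w(J(p), -98) + 439624)/(-399012 - 250365) = (16 + 439624)/(-399012 - 250365) = 439640/(-649377) = 439640*(-1/649377) = -439640/649377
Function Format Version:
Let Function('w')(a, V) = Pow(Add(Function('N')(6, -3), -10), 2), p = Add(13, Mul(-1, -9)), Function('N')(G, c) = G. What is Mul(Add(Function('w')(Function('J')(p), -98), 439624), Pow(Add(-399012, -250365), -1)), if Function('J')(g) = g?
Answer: Rational(-439640, 649377) ≈ -0.67702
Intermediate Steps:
p = 22 (p = Add(13, 9) = 22)
Function('w')(a, V) = 16 (Function('w')(a, V) = Pow(Add(6, -10), 2) = Pow(-4, 2) = 16)
Mul(Add(Function('w')(Function('J')(p), -98), 439624), Pow(Add(-399012, -250365), -1)) = Mul(Add(16, 439624), Pow(Add(-399012, -250365), -1)) = Mul(439640, Pow(-649377, -1)) = Mul(439640, Rational(-1, 649377)) = Rational(-439640, 649377)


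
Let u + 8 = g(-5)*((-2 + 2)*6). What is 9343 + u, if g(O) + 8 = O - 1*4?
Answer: 9335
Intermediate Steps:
g(O) = -12 + O (g(O) = -8 + (O - 1*4) = -8 + (O - 4) = -8 + (-4 + O) = -12 + O)
u = -8 (u = -8 + (-12 - 5)*((-2 + 2)*6) = -8 - 0*6 = -8 - 17*0 = -8 + 0 = -8)
9343 + u = 9343 - 8 = 9335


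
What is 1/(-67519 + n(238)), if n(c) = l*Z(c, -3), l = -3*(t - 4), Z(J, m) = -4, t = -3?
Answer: -1/67603 ≈ -1.4792e-5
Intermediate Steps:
l = 21 (l = -3*(-3 - 4) = -3*(-7) = 21)
n(c) = -84 (n(c) = 21*(-4) = -84)
1/(-67519 + n(238)) = 1/(-67519 - 84) = 1/(-67603) = -1/67603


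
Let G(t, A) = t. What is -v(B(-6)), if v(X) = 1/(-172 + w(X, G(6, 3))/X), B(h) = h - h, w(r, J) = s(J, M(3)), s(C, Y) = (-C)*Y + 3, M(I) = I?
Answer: 0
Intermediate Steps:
s(C, Y) = 3 - C*Y (s(C, Y) = -C*Y + 3 = 3 - C*Y)
w(r, J) = 3 - 3*J (w(r, J) = 3 - 1*J*3 = 3 - 3*J)
B(h) = 0
v(X) = 1/(-172 - 15/X) (v(X) = 1/(-172 + (3 - 3*6)/X) = 1/(-172 + (3 - 18)/X) = 1/(-172 - 15/X))
-v(B(-6)) = -(-1)*0/(15 + 172*0) = -(-1)*0/(15 + 0) = -(-1)*0/15 = -1*0 = 0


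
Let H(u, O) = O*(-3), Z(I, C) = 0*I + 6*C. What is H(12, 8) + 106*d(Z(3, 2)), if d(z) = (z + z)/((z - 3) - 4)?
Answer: 2424/5 ≈ 484.80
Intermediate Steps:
Z(I, C) = 6*C (Z(I, C) = 0 + 6*C = 6*C)
H(u, O) = -3*O
d(z) = 2*z/(-7 + z) (d(z) = (2*z)/((-3 + z) - 4) = (2*z)/(-7 + z) = 2*z/(-7 + z))
H(12, 8) + 106*d(Z(3, 2)) = -3*8 + 106*(2*(6*2)/(-7 + 6*2)) = -24 + 106*(2*12/(-7 + 12)) = -24 + 106*(2*12/5) = -24 + 106*(2*12*(1/5)) = -24 + 106*(24/5) = -24 + 2544/5 = 2424/5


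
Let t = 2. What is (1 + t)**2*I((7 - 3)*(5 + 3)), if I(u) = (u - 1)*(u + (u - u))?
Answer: 8928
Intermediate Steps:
I(u) = u*(-1 + u) (I(u) = (-1 + u)*(u + 0) = (-1 + u)*u = u*(-1 + u))
(1 + t)**2*I((7 - 3)*(5 + 3)) = (1 + 2)**2*(((7 - 3)*(5 + 3))*(-1 + (7 - 3)*(5 + 3))) = 3**2*((4*8)*(-1 + 4*8)) = 9*(32*(-1 + 32)) = 9*(32*31) = 9*992 = 8928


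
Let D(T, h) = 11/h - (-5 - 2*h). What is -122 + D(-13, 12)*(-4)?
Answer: -725/3 ≈ -241.67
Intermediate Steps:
D(T, h) = 5 + 2*h + 11/h (D(T, h) = 11/h + (5 + 2*h) = 5 + 2*h + 11/h)
-122 + D(-13, 12)*(-4) = -122 + (5 + 2*12 + 11/12)*(-4) = -122 + (5 + 24 + 11*(1/12))*(-4) = -122 + (5 + 24 + 11/12)*(-4) = -122 + (359/12)*(-4) = -122 - 359/3 = -725/3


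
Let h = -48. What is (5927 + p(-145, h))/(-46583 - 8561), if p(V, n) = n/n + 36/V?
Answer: -214881/1998970 ≈ -0.10750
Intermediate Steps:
p(V, n) = 1 + 36/V
(5927 + p(-145, h))/(-46583 - 8561) = (5927 + (36 - 145)/(-145))/(-46583 - 8561) = (5927 - 1/145*(-109))/(-55144) = (5927 + 109/145)*(-1/55144) = (859524/145)*(-1/55144) = -214881/1998970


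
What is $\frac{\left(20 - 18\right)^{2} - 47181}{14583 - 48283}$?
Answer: $\frac{47177}{33700} \approx 1.3999$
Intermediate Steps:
$\frac{\left(20 - 18\right)^{2} - 47181}{14583 - 48283} = \frac{2^{2} - 47181}{-33700} = \left(4 - 47181\right) \left(- \frac{1}{33700}\right) = \left(-47177\right) \left(- \frac{1}{33700}\right) = \frac{47177}{33700}$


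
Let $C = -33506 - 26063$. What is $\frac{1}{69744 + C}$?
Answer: $\frac{1}{10175} \approx 9.828 \cdot 10^{-5}$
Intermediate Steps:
$C = -59569$
$\frac{1}{69744 + C} = \frac{1}{69744 - 59569} = \frac{1}{10175}$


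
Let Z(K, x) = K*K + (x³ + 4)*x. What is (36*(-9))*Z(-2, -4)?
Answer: -79056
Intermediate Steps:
Z(K, x) = K² + x*(4 + x³) (Z(K, x) = K² + (4 + x³)*x = K² + x*(4 + x³))
(36*(-9))*Z(-2, -4) = (36*(-9))*((-2)² + (-4)⁴ + 4*(-4)) = -324*(4 + 256 - 16) = -324*244 = -79056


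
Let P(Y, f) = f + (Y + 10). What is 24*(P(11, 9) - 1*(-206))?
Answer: 5664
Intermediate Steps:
P(Y, f) = 10 + Y + f (P(Y, f) = f + (10 + Y) = 10 + Y + f)
24*(P(11, 9) - 1*(-206)) = 24*((10 + 11 + 9) - 1*(-206)) = 24*(30 + 206) = 24*236 = 5664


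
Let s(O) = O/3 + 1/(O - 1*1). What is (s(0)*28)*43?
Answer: -1204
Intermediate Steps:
s(O) = 1/(-1 + O) + O/3 (s(O) = O*(⅓) + 1/(O - 1) = O/3 + 1/(-1 + O) = 1/(-1 + O) + O/3)
(s(0)*28)*43 = (((3 + 0² - 1*0)/(3*(-1 + 0)))*28)*43 = (((⅓)*(3 + 0 + 0)/(-1))*28)*43 = (((⅓)*(-1)*3)*28)*43 = -1*28*43 = -28*43 = -1204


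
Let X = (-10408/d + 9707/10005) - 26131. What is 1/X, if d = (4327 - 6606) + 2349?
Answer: -14007/368085968 ≈ -3.8054e-5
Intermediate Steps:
d = 70 (d = -2279 + 2349 = 70)
X = -368085968/14007 (X = (-10408/70 + 9707/10005) - 26131 = (-10408*1/70 + 9707*(1/10005)) - 26131 = (-5204/35 + 9707/10005) - 26131 = -2069051/14007 - 26131 = -368085968/14007 ≈ -26279.)
1/X = 1/(-368085968/14007) = -14007/368085968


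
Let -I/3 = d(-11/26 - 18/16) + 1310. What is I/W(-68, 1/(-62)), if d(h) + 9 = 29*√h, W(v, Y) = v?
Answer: 3903/68 + 87*I*√4186/3536 ≈ 57.397 + 1.5919*I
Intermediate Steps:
d(h) = -9 + 29*√h
I = -3903 - 87*I*√4186/52 (I = -3*((-9 + 29*√(-11/26 - 18/16)) + 1310) = -3*((-9 + 29*√(-11*1/26 - 18*1/16)) + 1310) = -3*((-9 + 29*√(-11/26 - 9/8)) + 1310) = -3*((-9 + 29*√(-161/104)) + 1310) = -3*((-9 + 29*(I*√4186/52)) + 1310) = -3*((-9 + 29*I*√4186/52) + 1310) = -3*(1301 + 29*I*√4186/52) = -3903 - 87*I*√4186/52 ≈ -3903.0 - 108.25*I)
I/W(-68, 1/(-62)) = (-3903 - 87*I*√4186/52)/(-68) = (-3903 - 87*I*√4186/52)*(-1/68) = 3903/68 + 87*I*√4186/3536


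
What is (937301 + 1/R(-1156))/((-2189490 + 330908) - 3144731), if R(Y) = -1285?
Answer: -1204431784/6429257205 ≈ -0.18734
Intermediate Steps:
(937301 + 1/R(-1156))/((-2189490 + 330908) - 3144731) = (937301 + 1/(-1285))/((-2189490 + 330908) - 3144731) = (937301 - 1/1285)/(-1858582 - 3144731) = (1204431784/1285)/(-5003313) = (1204431784/1285)*(-1/5003313) = -1204431784/6429257205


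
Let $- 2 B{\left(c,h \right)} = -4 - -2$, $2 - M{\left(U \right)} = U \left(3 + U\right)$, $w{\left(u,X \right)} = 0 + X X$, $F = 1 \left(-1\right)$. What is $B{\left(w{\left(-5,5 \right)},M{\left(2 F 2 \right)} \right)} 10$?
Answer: $10$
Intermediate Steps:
$F = -1$
$w{\left(u,X \right)} = X^{2}$ ($w{\left(u,X \right)} = 0 + X^{2} = X^{2}$)
$M{\left(U \right)} = 2 - U \left(3 + U\right)$
$B{\left(c,h \right)} = 1$ ($B{\left(c,h \right)} = - \frac{-4 - -2}{2} = - \frac{-4 + 2}{2} = \left(- \frac{1}{2}\right) \left(-2\right) = 1$)
$B{\left(w{\left(-5,5 \right)},M{\left(2 F 2 \right)} \right)} 10 = 1 \cdot 10 = 10$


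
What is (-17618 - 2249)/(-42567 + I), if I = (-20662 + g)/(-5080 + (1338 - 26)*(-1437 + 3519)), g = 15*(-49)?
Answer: 54167454968/116059117165 ≈ 0.46672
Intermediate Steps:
g = -735
I = -21397/2726504 (I = (-20662 - 735)/(-5080 + (1338 - 26)*(-1437 + 3519)) = -21397/(-5080 + 1312*2082) = -21397/(-5080 + 2731584) = -21397/2726504 ≈ -0.0078478)
(-17618 - 2249)/(-42567 + I) = (-17618 - 2249)/(-42567 - 21397/2726504) = -19867/(-116059117165/2726504) = -19867*(-2726504/116059117165) = 54167454968/116059117165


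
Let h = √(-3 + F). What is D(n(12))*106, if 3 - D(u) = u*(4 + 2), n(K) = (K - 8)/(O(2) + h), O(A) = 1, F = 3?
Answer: -2226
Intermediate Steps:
h = 0 (h = √(-3 + 3) = √0 = 0)
n(K) = -8 + K (n(K) = (K - 8)/(1 + 0) = (-8 + K)/1 = (-8 + K)*1 = -8 + K)
D(u) = 3 - 6*u (D(u) = 3 - u*(4 + 2) = 3 - u*6 = 3 - 6*u)
D(n(12))*106 = (3 - 6*(-8 + 12))*106 = (3 - 6*4)*106 = (3 - 24)*106 = -21*106 = -2226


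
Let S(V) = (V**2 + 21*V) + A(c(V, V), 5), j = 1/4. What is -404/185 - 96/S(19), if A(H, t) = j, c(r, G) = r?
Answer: -1299604/562585 ≈ -2.3101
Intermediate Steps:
j = 1/4 ≈ 0.25000
A(H, t) = 1/4
S(V) = 1/4 + V**2 + 21*V (S(V) = (V**2 + 21*V) + 1/4 = 1/4 + V**2 + 21*V)
-404/185 - 96/S(19) = -404/185 - 96/(1/4 + 19**2 + 21*19) = -404*1/185 - 96/(1/4 + 361 + 399) = -404/185 - 96/3041/4 = -404/185 - 96*4/3041 = -404/185 - 384/3041 = -1299604/562585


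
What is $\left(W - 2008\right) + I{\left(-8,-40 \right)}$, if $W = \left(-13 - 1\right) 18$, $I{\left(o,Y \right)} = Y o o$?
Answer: $-4820$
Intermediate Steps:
$I{\left(o,Y \right)} = Y o^{2}$
$W = -252$ ($W = \left(-14\right) 18 = -252$)
$\left(W - 2008\right) + I{\left(-8,-40 \right)} = \left(-252 - 2008\right) - 40 \left(-8\right)^{2} = -2260 - 2560 = -4820$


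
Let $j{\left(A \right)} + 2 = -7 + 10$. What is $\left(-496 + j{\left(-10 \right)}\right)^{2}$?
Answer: $245025$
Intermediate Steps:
$j{\left(A \right)} = 1$ ($j{\left(A \right)} = -2 + \left(-7 + 10\right) = -2 + 3 = 1$)
$\left(-496 + j{\left(-10 \right)}\right)^{2} = \left(-496 + 1\right)^{2} = \left(-495\right)^{2} = 245025$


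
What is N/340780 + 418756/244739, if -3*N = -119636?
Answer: 10395241001/5686510665 ≈ 1.8281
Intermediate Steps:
N = 119636/3 (N = -1/3*(-119636) = 119636/3 ≈ 39879.)
N/340780 + 418756/244739 = (119636/3)/340780 + 418756/244739 = (119636/3)*(1/340780) + 418756*(1/244739) = 2719/23235 + 418756/244739 = 10395241001/5686510665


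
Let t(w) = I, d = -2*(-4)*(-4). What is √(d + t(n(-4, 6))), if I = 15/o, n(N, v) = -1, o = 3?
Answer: 3*I*√3 ≈ 5.1962*I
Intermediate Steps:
d = -32 (d = 8*(-4) = -32)
I = 5 (I = 15/3 = 15*(⅓) = 5)
t(w) = 5
√(d + t(n(-4, 6))) = √(-32 + 5) = √(-27) = 3*I*√3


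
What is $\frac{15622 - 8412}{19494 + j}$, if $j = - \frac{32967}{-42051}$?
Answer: $\frac{101062570}{273258387} \approx 0.36984$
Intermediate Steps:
$j = \frac{10989}{14017}$ ($j = \left(-32967\right) \left(- \frac{1}{42051}\right) = \frac{10989}{14017} \approx 0.78398$)
$\frac{15622 - 8412}{19494 + j} = \frac{15622 - 8412}{19494 + \frac{10989}{14017}} = \frac{7210}{\frac{273258387}{14017}} = 7210 \cdot \frac{14017}{273258387} = \frac{101062570}{273258387}$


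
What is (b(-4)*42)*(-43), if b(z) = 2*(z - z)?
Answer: 0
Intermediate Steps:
b(z) = 0 (b(z) = 2*0 = 0)
(b(-4)*42)*(-43) = (0*42)*(-43) = 0*(-43) = 0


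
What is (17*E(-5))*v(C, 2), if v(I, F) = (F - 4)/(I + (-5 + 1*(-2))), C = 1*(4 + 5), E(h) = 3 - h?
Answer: -136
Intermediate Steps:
C = 9 (C = 1*9 = 9)
v(I, F) = (-4 + F)/(-7 + I) (v(I, F) = (-4 + F)/(I + (-5 - 2)) = (-4 + F)/(I - 7) = (-4 + F)/(-7 + I))
(17*E(-5))*v(C, 2) = (17*(3 - 1*(-5)))*((-4 + 2)/(-7 + 9)) = (17*(3 + 5))*(-2/2) = (17*8)*((½)*(-2)) = 136*(-1) = -136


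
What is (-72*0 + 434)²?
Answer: 188356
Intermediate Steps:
(-72*0 + 434)² = (0 + 434)² = 434² = 188356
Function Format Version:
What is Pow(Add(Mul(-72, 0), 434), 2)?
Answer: 188356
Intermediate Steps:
Pow(Add(Mul(-72, 0), 434), 2) = Pow(Add(0, 434), 2) = Pow(434, 2) = 188356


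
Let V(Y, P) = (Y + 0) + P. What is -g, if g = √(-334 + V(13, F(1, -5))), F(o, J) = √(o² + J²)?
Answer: -I*√(321 - √26) ≈ -17.774*I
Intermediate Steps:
F(o, J) = √(J² + o²)
V(Y, P) = P + Y (V(Y, P) = Y + P = P + Y)
g = √(-321 + √26) (g = √(-334 + (√((-5)² + 1²) + 13)) = √(-334 + (√(25 + 1) + 13)) = √(-334 + (√26 + 13)) = √(-334 + (13 + √26)) = √(-321 + √26) ≈ 17.774*I)
-g = -√(-321 + √26)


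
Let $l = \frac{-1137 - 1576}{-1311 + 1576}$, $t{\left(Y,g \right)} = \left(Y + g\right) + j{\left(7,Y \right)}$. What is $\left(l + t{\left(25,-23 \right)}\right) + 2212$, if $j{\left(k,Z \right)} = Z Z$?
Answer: $\frac{749622}{265} \approx 2828.8$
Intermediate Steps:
$j{\left(k,Z \right)} = Z^{2}$
$t{\left(Y,g \right)} = Y + g + Y^{2}$ ($t{\left(Y,g \right)} = \left(Y + g\right) + Y^{2} = Y + g + Y^{2}$)
$l = - \frac{2713}{265} \approx -10.238$
$\left(l + t{\left(25,-23 \right)}\right) + 2212 = \left(- \frac{2713}{265} + \left(25 - 23 + 25^{2}\right)\right) + 2212 = \left(- \frac{2713}{265} + \left(25 - 23 + 625\right)\right) + 2212 = \left(- \frac{2713}{265} + 627\right) + 2212 = \frac{163442}{265} + 2212 = \frac{749622}{265}$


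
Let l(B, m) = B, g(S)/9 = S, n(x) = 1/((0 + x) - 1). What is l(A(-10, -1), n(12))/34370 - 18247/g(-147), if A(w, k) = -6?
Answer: 44795818/3247965 ≈ 13.792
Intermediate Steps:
n(x) = 1/(-1 + x) (n(x) = 1/(x - 1) = 1/(-1 + x))
g(S) = 9*S
l(A(-10, -1), n(12))/34370 - 18247/g(-147) = -6/34370 - 18247/(9*(-147)) = -6*1/34370 - 18247/(-1323) = -3/17185 - 18247*(-1/1323) = -3/17185 + 18247/1323 = 44795818/3247965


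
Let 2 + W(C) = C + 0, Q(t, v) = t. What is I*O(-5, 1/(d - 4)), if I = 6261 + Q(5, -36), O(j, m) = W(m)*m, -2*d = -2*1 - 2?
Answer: 15665/2 ≈ 7832.5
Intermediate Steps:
d = 2 (d = -(-2*1 - 2)/2 = -(-2 - 2)/2 = -½*(-4) = 2)
W(C) = -2 + C (W(C) = -2 + (C + 0) = -2 + C)
O(j, m) = m*(-2 + m) (O(j, m) = (-2 + m)*m = m*(-2 + m))
I = 6266 (I = 6261 + 5 = 6266)
I*O(-5, 1/(d - 4)) = 6266*((-2 + 1/(2 - 4))/(2 - 4)) = 6266*((-2 + 1/(-2))/(-2)) = 6266*(-(-2 - ½)/2) = 6266*(-½*(-5/2)) = 6266*(5/4) = 15665/2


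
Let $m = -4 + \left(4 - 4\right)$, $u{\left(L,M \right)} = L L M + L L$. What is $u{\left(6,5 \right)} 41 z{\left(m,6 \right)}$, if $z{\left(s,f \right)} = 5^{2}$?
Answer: $221400$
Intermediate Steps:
$u{\left(L,M \right)} = L^{2} + M L^{2}$ ($u{\left(L,M \right)} = L^{2} M + L^{2} = M L^{2} + L^{2} = L^{2} + M L^{2}$)
$m = -4$ ($m = -4 + 0 = -4$)
$z{\left(s,f \right)} = 25$
$u{\left(6,5 \right)} 41 z{\left(m,6 \right)} = 6^{2} \left(1 + 5\right) 41 \cdot 25 = 36 \cdot 6 \cdot 41 \cdot 25 = 216 \cdot 41 \cdot 25 = 8856 \cdot 25 = 221400$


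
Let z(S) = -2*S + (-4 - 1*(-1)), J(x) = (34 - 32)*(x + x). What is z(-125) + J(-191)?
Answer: -517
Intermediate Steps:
J(x) = 4*x (J(x) = 2*(2*x) = 4*x)
z(S) = -3 - 2*S (z(S) = -2*S + (-4 + 1) = -2*S - 3 = -3 - 2*S)
z(-125) + J(-191) = (-3 - 2*(-125)) + 4*(-191) = (-3 + 250) - 764 = 247 - 764 = -517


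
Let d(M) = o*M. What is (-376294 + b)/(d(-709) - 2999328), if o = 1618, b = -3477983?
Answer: 3854277/4146490 ≈ 0.92953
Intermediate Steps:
d(M) = 1618*M
(-376294 + b)/(d(-709) - 2999328) = (-376294 - 3477983)/(1618*(-709) - 2999328) = -3854277/(-1147162 - 2999328) = -3854277/(-4146490) = -3854277*(-1/4146490) = 3854277/4146490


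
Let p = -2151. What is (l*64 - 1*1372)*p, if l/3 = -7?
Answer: 5842116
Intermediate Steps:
l = -21 (l = 3*(-7) = -21)
(l*64 - 1*1372)*p = (-21*64 - 1*1372)*(-2151) = (-1344 - 1372)*(-2151) = -2716*(-2151) = 5842116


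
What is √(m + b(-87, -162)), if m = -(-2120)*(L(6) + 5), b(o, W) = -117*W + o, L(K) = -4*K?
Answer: 7*I*√437 ≈ 146.33*I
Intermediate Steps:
b(o, W) = o - 117*W
m = -40280 (m = -(-2120)*(-4*6 + 5) = -(-2120)*(-24 + 5) = -(-2120)*(-19) = -530*76 = -40280)
√(m + b(-87, -162)) = √(-40280 + (-87 - 117*(-162))) = √(-40280 + (-87 + 18954)) = √(-40280 + 18867) = √(-21413) = 7*I*√437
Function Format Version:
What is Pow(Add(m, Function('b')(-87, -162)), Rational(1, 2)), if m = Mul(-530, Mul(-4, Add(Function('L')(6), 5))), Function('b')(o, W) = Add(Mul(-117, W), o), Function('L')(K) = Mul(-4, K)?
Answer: Mul(7, I, Pow(437, Rational(1, 2))) ≈ Mul(146.33, I)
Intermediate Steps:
Function('b')(o, W) = Add(o, Mul(-117, W))
m = -40280 (m = Mul(-530, Mul(-4, Add(Mul(-4, 6), 5))) = Mul(-530, Mul(-4, Add(-24, 5))) = Mul(-530, Mul(-4, -19)) = Mul(-530, 76) = -40280)
Pow(Add(m, Function('b')(-87, -162)), Rational(1, 2)) = Pow(Add(-40280, Add(-87, Mul(-117, -162))), Rational(1, 2)) = Pow(Add(-40280, Add(-87, 18954)), Rational(1, 2)) = Pow(Add(-40280, 18867), Rational(1, 2)) = Pow(-21413, Rational(1, 2)) = Mul(7, I, Pow(437, Rational(1, 2)))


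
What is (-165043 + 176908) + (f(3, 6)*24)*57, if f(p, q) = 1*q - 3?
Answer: 15969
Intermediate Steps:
f(p, q) = -3 + q (f(p, q) = q - 3 = -3 + q)
(-165043 + 176908) + (f(3, 6)*24)*57 = (-165043 + 176908) + ((-3 + 6)*24)*57 = 11865 + (3*24)*57 = 11865 + 72*57 = 11865 + 4104 = 15969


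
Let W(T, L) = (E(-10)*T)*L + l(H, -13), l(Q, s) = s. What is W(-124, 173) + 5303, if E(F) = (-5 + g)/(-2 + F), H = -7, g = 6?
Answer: 21233/3 ≈ 7077.7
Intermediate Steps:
E(F) = 1/(-2 + F) (E(F) = (-5 + 6)/(-2 + F) = 1/(-2 + F))
W(T, L) = -13 - L*T/12 (W(T, L) = (T/(-2 - 10))*L - 13 = (T/(-12))*L - 13 = (-T/12)*L - 13 = -L*T/12 - 13 = -13 - L*T/12)
W(-124, 173) + 5303 = (-13 - 1/12*173*(-124)) + 5303 = (-13 + 5363/3) + 5303 = 5324/3 + 5303 = 21233/3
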